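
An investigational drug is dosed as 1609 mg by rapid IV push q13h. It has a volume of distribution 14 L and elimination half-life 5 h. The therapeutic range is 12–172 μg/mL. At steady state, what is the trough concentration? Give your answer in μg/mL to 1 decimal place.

22.7 μg/mL

τ/t½ = 13/5 ≈ 2.6, so fraction remaining f = (1/2)^(13/5) ≈ 0.1649.
Each bolus raises the concentration by D/Vd = 1609/14 ≈ 114.929 μg/mL.
Steady-state trough Cmin,ss = C₀·f/(1−f) ≈ 114.929 × 0.1649/0.8351 ≈ 22.694 μg/mL.
Trough 22.7 μg/mL vs MEC 12 μg/mL: adequate.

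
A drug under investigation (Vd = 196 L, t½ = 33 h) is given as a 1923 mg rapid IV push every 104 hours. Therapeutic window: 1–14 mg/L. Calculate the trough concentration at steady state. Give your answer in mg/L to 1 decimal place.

1.2 mg/L

Over one 104-h interval, 104/33 ≈ 3.1515 half-lives elapse, leaving f ≈ 0.1125 of each dose.
Single-dose peak C₀ = D/Vd = 1923/196 ≈ 9.811 mg/L.
Steady-state trough Cmin,ss = C₀·f/(1−f) ≈ 9.811 × 0.1125/0.8875 ≈ 1.244 mg/L.
Trough 1.2 mg/L vs MEC 1 mg/L: adequate.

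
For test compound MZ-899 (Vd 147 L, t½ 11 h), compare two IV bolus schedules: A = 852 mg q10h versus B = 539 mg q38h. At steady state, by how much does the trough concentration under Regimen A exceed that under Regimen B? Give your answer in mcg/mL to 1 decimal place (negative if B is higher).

Regimen A: f = (1/2)^(10/11) ≈ 0.5325; Cmin,ss = (852/147)·f/(1−f) ≈ 6.602 mcg/mL.
Regimen B: f = (1/2)^(38/11) ≈ 0.0912; Cmin,ss = (539/147)·f/(1−f) ≈ 0.368 mcg/mL.
Difference ≈ 6.602 − 0.368 ≈ 6.234 mcg/mL.

6.2 mcg/mL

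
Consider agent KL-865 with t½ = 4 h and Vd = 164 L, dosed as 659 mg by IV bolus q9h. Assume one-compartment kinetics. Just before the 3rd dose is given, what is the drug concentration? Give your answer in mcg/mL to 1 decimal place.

f = (1/2)^(τ/t½) = (1/2)^(9/4) ≈ 0.2102.
C₀ = D/Vd = 659/164 ≈ 4.018 mcg/mL.
Before the 3rd dose, 2 doses have been given. Superposition: Cmin = C₀·(f + f²).
≈ 4.018 × (0.2102 + 0.0442) ≈ 4.018 × 0.2544 ≈ 1.022 mcg/mL.

1.0 mcg/mL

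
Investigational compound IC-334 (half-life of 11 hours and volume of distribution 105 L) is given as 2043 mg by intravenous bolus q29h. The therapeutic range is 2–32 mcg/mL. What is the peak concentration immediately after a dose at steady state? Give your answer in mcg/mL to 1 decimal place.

23.2 mcg/mL

Over one 29-h interval, 29/11 ≈ 2.6364 half-lives elapse, leaving f ≈ 0.1608 of each dose.
Accumulation ratio R = 1/(1 − f) ≈ 1/0.8392 ≈ 1.1916.
Each bolus raises the concentration by D/Vd = 2043/105 ≈ 19.457 mcg/mL.
Cmax,ss = C₀/(1 − f) ≈ 19.457/0.8392 ≈ 23.185 mcg/mL.
Peak 23.2 mcg/mL vs MTC 32 mcg/mL: below toxic threshold.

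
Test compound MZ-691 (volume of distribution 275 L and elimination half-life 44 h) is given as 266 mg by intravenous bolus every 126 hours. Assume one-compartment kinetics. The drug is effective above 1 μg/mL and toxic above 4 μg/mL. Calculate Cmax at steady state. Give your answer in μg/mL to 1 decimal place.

1.1 μg/mL

Over one 126-h interval, 126/44 ≈ 2.8636 half-lives elapse, leaving f ≈ 0.1374 of each dose.
At steady state, accumulation factor R = 1/(1 − e^(−kτ)) ≈ 1.1593.
Single-dose peak C₀ = D/Vd = 266/275 ≈ 0.967 μg/mL.
Cmax,ss = C₀/(1 − f) ≈ 0.967/0.8626 ≈ 1.121 μg/mL.
Peak 1.1 μg/mL vs MTC 4 μg/mL: below toxic threshold.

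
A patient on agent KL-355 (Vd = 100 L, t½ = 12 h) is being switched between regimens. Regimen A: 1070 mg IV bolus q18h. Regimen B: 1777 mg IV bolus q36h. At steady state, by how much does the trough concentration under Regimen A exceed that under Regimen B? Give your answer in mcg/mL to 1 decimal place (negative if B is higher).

3.3 mcg/mL

Regimen A: f = (1/2)^(18/12) ≈ 0.3536; Cmin,ss = (1070/100)·f/(1−f) ≈ 5.853 mcg/mL.
Regimen B: f = (1/2)^(36/12) ≈ 0.1250; Cmin,ss = (1777/100)·f/(1−f) ≈ 2.539 mcg/mL.
Difference ≈ 5.853 − 2.539 ≈ 3.314 mcg/mL.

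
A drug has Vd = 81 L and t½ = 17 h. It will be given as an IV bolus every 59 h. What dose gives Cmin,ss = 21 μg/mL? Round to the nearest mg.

17155 mg

τ/t½ = 59/17 ≈ 3.4706, so f = (1/2)^(59/17) ≈ 0.090209.
Cmin,ss = (D/Vd)·f/(1−f), so D = Cmin,ss·Vd·(1−f)/f.
D = 21 × 81 × (1−f)/f ≈ 21 × 81 × 10.08537 ≈ 17155.21 mg.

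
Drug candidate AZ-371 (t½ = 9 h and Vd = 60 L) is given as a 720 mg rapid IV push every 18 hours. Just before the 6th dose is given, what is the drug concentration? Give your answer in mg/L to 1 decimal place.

f = (1/2)^(τ/t½) = (1/2)^(18/9) ≈ 0.2500.
C₀ = D/Vd = 720/60 ≈ 12.000 mg/L.
Before the 6th dose, 5 doses have been given. Superposition: Cmin = C₀·(f + f² + … + f^5).
≈ 12.000 × (0.2500 + 0.0625 + 0.0156 + 0.0039 + 0.0010) ≈ 12.000 × 0.3330 ≈ 3.996 mg/L.

4.0 mg/L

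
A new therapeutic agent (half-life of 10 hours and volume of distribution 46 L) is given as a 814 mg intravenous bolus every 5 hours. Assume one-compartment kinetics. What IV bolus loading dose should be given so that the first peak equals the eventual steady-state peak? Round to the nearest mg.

2779 mg

f = (1/2)^(5/10) ≈ 0.707107; accumulation ratio R = 1/(1−f) ≈ 3.41422.
Loading dose to hit Cmax,ss on first dose: D_load = D_maint·R ≈ 814 × 3.41422 ≈ 2779.18 mg.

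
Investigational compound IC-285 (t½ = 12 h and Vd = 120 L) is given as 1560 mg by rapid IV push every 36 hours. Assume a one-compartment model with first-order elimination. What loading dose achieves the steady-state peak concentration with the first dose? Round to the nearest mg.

f = (1/2)^(36/12) ≈ 0.125000; accumulation ratio R = 1/(1−f) ≈ 1.14286.
Loading dose to hit Cmax,ss on first dose: D_load = D_maint·R ≈ 1560 × 1.14286 ≈ 1782.86 mg.

1783 mg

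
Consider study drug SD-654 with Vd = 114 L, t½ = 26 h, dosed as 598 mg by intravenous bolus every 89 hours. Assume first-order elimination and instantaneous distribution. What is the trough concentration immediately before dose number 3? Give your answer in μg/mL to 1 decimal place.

f = (1/2)^(τ/t½) = (1/2)^(89/26) ≈ 0.0932.
C₀ = D/Vd = 598/114 ≈ 5.246 μg/mL.
Before the 3rd dose, 2 doses have been given. Superposition: Cmin = C₀·(f + f²).
≈ 5.246 × (0.0932 + 0.0087) ≈ 5.246 × 0.1019 ≈ 0.535 μg/mL.

0.5 μg/mL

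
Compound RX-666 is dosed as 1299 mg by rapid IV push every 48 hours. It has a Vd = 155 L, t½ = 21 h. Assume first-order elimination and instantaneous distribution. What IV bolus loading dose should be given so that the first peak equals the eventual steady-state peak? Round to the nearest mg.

1634 mg

f = (1/2)^(48/21) ≈ 0.205084; accumulation ratio R = 1/(1−f) ≈ 1.25799.
Loading dose to hit Cmax,ss on first dose: D_load = D_maint·R ≈ 1299 × 1.25799 ≈ 1634.13 mg.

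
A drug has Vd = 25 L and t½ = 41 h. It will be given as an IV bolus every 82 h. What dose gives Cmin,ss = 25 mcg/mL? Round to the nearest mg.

τ/t½ = 82/41 ≈ 2, so f = (1/2)^(82/41) ≈ 0.250000.
Cmin,ss = (D/Vd)·f/(1−f), so D = Cmin,ss·Vd·(1−f)/f.
D = 25 × 25 × (1−f)/f ≈ 25 × 25 × 3.00000 ≈ 1875.00 mg.

1875 mg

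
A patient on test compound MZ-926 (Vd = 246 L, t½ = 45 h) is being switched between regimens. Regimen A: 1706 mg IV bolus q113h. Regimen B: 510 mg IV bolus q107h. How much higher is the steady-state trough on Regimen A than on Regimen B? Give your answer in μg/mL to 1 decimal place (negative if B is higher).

Regimen A: f = (1/2)^(113/45) ≈ 0.1754; Cmin,ss = (1706/246)·f/(1−f) ≈ 1.475 μg/mL.
Regimen B: f = (1/2)^(107/45) ≈ 0.1924; Cmin,ss = (510/246)·f/(1−f) ≈ 0.494 μg/mL.
Difference ≈ 1.475 − 0.494 ≈ 0.981 μg/mL.

1.0 μg/mL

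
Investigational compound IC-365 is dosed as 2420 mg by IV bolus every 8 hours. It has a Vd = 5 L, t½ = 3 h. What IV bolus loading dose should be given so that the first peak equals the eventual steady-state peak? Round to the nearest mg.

f = (1/2)^(8/3) ≈ 0.157490; accumulation ratio R = 1/(1−f) ≈ 1.18693.
Loading dose to hit Cmax,ss on first dose: D_load = D_maint·R ≈ 2420 × 1.18693 ≈ 2872.37 mg.

2872 mg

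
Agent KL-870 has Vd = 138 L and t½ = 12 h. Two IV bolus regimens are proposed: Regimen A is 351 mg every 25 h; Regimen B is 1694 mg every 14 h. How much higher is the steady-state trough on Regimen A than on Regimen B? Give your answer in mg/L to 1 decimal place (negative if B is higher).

Regimen A: f = (1/2)^(25/12) ≈ 0.2360; Cmin,ss = (351/138)·f/(1−f) ≈ 0.786 mg/L.
Regimen B: f = (1/2)^(14/12) ≈ 0.4454; Cmin,ss = (1694/138)·f/(1−f) ≈ 9.858 mg/L.
Difference ≈ 0.786 − 9.858 ≈ -9.072 mg/L.

-9.1 mg/L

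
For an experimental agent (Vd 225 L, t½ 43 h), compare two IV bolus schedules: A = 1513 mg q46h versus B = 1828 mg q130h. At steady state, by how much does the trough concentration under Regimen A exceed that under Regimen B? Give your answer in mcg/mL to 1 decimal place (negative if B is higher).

5.0 mcg/mL

Regimen A: f = (1/2)^(46/43) ≈ 0.4764; Cmin,ss = (1513/225)·f/(1−f) ≈ 6.118 mcg/mL.
Regimen B: f = (1/2)^(130/43) ≈ 0.1230; Cmin,ss = (1828/225)·f/(1−f) ≈ 1.139 mcg/mL.
Difference ≈ 6.118 − 1.139 ≈ 4.979 mcg/mL.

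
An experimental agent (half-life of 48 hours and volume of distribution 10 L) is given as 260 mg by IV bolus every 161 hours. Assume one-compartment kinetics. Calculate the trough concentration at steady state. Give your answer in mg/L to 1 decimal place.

k = ln2/t½ = ln2/48 ≈ 0.014441 h⁻¹; fraction remaining f = e^(−kτ) = e^(−0.014441×161) ≈ 0.0978.
Accumulation ratio R = 1/(1 − f) ≈ 1/0.9022 ≈ 1.1084.
Single-dose peak C₀ = D/Vd = 260/10 ≈ 26.000 mg/L.
Cmax,ss = C₀/(1 − f) ≈ 26.000/0.9022 ≈ 28.818 mg/L.
Steady-state trough Cmin,ss = Cmax,ss·f ≈ 28.818 × 0.0978 ≈ 2.818 mg/L.

2.8 mg/L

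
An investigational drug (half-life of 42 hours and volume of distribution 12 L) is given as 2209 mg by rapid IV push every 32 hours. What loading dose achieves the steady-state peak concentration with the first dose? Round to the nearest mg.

5384 mg

f = (1/2)^(32/42) ≈ 0.589717; accumulation ratio R = 1/(1−f) ≈ 2.43734.
Loading dose to hit Cmax,ss on first dose: D_load = D_maint·R ≈ 2209 × 2.43734 ≈ 5384.08 mg.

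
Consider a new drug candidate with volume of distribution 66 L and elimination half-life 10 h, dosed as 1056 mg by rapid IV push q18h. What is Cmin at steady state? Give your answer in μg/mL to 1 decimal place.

6.4 μg/mL

Over one 18-h interval, 18/10 ≈ 1.8 half-lives elapse, leaving f ≈ 0.2872 of each dose.
At steady state, accumulation factor R = 1/(1 − e^(−kτ)) ≈ 1.4029.
Each bolus raises the concentration by D/Vd = 1056/66 ≈ 16.000 μg/mL.
Cmax,ss = C₀/(1 − f) ≈ 16.000/0.7128 ≈ 22.447 μg/mL.
Steady-state trough Cmin,ss = Cmax,ss·f ≈ 22.447 × 0.2872 ≈ 6.447 μg/mL.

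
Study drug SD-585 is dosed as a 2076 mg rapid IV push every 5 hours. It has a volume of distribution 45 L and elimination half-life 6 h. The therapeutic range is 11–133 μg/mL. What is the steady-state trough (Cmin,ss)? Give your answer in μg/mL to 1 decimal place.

Over one 5-h interval, 5/6 ≈ 0.83333 half-lives elapse, leaving f ≈ 0.5612 of each dose.
Single-dose peak C₀ = D/Vd = 2076/45 ≈ 46.133 μg/mL.
Steady-state trough Cmin,ss = C₀·f/(1−f) ≈ 46.133 × 0.5612/0.4388 ≈ 59.001 μg/mL.
Trough 59.0 μg/mL vs MEC 11 μg/mL: adequate.

59.0 μg/mL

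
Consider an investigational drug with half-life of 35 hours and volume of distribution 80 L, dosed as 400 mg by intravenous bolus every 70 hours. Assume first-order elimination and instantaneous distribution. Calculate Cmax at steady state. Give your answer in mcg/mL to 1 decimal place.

6.7 mcg/mL

τ = 70 h = 2 half-lives, so f = (1/2)^2 = 0.25.
Accumulation ratio R = 1/(1 − f) = 1/0.75 = 4/3.
Single-dose peak C₀ = D/Vd = 400/80 = 5 mcg/mL.
Steady-state peak Cmax,ss = C₀·R = 5 × 4/3 ≈ 6.667 mcg/mL.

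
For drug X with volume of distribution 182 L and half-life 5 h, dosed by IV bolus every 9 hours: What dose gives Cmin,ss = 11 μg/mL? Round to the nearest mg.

4969 mg

τ/t½ = 9/5 ≈ 1.8, so f = (1/2)^(9/5) ≈ 0.287175.
Cmin,ss = (D/Vd)·f/(1−f), so D = Cmin,ss·Vd·(1−f)/f.
D = 11 × 182 × (1−f)/f ≈ 11 × 182 × 2.48220 ≈ 4969.36 mg.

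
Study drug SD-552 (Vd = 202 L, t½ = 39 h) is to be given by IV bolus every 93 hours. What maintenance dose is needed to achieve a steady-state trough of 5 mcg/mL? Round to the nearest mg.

τ/t½ = 93/39 ≈ 2.3846, so f = (1/2)^(93/39) ≈ 0.191496.
Cmin,ss = (D/Vd)·f/(1−f), so D = Cmin,ss·Vd·(1−f)/f.
D = 5 × 202 × (1−f)/f ≈ 5 × 202 × 4.22204 ≈ 4264.26 mg.

4264 mg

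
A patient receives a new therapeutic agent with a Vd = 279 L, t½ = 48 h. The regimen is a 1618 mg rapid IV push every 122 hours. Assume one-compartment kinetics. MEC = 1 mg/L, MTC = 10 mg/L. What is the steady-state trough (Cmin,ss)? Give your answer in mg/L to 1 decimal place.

Over one 122-h interval, 122/48 ≈ 2.5417 half-lives elapse, leaving f ≈ 0.1717 of each dose.
Each bolus raises the concentration by D/Vd = 1618/279 ≈ 5.799 mg/L.
Steady-state trough Cmin,ss = C₀·f/(1−f) ≈ 5.799 × 0.1717/0.8283 ≈ 1.202 mg/L.
Trough 1.2 mg/L vs MEC 1 mg/L: adequate.

1.2 mg/L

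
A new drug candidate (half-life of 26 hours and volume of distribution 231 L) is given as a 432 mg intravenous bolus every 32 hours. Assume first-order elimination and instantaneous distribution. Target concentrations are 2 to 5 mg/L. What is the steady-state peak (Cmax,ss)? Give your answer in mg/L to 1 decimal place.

Over one 32-h interval, 32/26 ≈ 1.2308 half-lives elapse, leaving f ≈ 0.4261 of each dose.
Accumulation ratio R = 1/(1 − f) ≈ 1/0.5739 ≈ 1.7425.
Single-dose peak C₀ = D/Vd = 432/231 ≈ 1.870 mg/L.
Cmax,ss = C₀/(1 − f) ≈ 1.870/0.5739 ≈ 3.258 mg/L.
Peak 3.3 mg/L vs MTC 5 mg/L: below toxic threshold.

3.3 mg/L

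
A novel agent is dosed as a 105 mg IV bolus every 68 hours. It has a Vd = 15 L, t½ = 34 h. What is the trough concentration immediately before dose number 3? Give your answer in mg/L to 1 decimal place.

f = (1/2)^(τ/t½) = (1/2)^(68/34) ≈ 0.2500.
C₀ = D/Vd = 105/15 ≈ 7.000 mg/L.
Before the 3rd dose, 2 doses have been given. Superposition: Cmin = C₀·(f + f²).
≈ 7.000 × (0.2500 + 0.0625) ≈ 7.000 × 0.3125 ≈ 2.188 mg/L.

2.2 mg/L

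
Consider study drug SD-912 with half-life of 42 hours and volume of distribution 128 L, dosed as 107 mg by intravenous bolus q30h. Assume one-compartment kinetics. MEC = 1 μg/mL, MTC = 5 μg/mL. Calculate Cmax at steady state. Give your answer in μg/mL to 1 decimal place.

2.1 μg/mL

k = ln2/t½ = ln2/42 ≈ 0.016504 h⁻¹; fraction remaining f = e^(−kτ) = e^(−0.016504×30) ≈ 0.6095.
Accumulation ratio R = 1/(1 − f) ≈ 1/0.3905 ≈ 2.5608.
Each bolus raises the concentration by D/Vd = 107/128 ≈ 0.836 μg/mL.
Cmax,ss = C₀/(1 − f) ≈ 0.836/0.3905 ≈ 2.141 μg/mL.
Peak 2.1 μg/mL vs MTC 5 μg/mL: below toxic threshold.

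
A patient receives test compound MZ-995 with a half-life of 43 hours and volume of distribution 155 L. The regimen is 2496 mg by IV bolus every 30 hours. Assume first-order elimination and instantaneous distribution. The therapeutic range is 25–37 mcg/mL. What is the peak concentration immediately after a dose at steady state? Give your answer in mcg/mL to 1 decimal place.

42.0 mcg/mL

τ/t½ = 30/43 ≈ 0.69767, so fraction remaining f = (1/2)^(30/43) ≈ 0.6166.
At steady state, accumulation factor R = 1/(1 − e^(−kτ)) ≈ 2.6082.
Single-dose peak C₀ = D/Vd = 2496/155 ≈ 16.103 mcg/mL.
Steady-state peak Cmax,ss = C₀·R ≈ 16.103 × 2.6082 ≈ 42.000 mcg/mL.
Peak 42.0 mcg/mL vs MTC 37 mcg/mL: exceeds toxic threshold.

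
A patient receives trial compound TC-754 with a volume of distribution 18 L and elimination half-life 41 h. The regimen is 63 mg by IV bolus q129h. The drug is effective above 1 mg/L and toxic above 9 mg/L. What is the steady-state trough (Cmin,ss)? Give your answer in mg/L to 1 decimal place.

τ/t½ = 129/41 ≈ 3.1463, so fraction remaining f = (1/2)^(129/41) ≈ 0.1129.
Each bolus raises the concentration by D/Vd = 63/18 ≈ 3.500 mg/L.
Steady-state trough Cmin,ss = C₀·f/(1−f) ≈ 3.500 × 0.1129/0.8871 ≈ 0.445 mg/L.
Trough 0.4 mg/L vs MEC 1 mg/L: subtherapeutic.

0.4 mg/L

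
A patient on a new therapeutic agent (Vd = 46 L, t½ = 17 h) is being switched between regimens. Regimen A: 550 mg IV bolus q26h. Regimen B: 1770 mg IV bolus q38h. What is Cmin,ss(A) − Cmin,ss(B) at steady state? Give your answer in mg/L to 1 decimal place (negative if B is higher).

Regimen A: f = (1/2)^(26/17) ≈ 0.3464; Cmin,ss = (550/46)·f/(1−f) ≈ 6.337 mg/L.
Regimen B: f = (1/2)^(38/17) ≈ 0.2124; Cmin,ss = (1770/46)·f/(1−f) ≈ 10.377 mg/L.
Difference ≈ 6.337 − 10.377 ≈ -4.040 mg/L.

-4.0 mg/L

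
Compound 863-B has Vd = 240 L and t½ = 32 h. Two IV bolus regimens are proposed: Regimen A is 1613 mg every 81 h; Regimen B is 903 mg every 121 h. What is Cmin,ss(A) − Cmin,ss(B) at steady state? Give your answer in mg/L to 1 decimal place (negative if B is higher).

Regimen A: f = (1/2)^(81/32) ≈ 0.1730; Cmin,ss = (1613/240)·f/(1−f) ≈ 1.406 mg/L.
Regimen B: f = (1/2)^(121/32) ≈ 0.0727; Cmin,ss = (903/240)·f/(1−f) ≈ 0.295 mg/L.
Difference ≈ 1.406 − 0.295 ≈ 1.111 mg/L.

1.1 mg/L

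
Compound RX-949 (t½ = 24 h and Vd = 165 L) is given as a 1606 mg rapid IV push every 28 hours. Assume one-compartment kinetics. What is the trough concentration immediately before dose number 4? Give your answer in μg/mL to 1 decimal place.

7.1 μg/mL

f = (1/2)^(τ/t½) = (1/2)^(28/24) ≈ 0.4454.
C₀ = D/Vd = 1606/165 ≈ 9.733 μg/mL.
Before the 4th dose, 3 doses have been given. Superposition: Cmin = C₀·(f + f² + … + f^3).
≈ 9.733 × (0.4454 + 0.1984 + 0.0884) ≈ 9.733 × 0.7322 ≈ 7.127 μg/mL.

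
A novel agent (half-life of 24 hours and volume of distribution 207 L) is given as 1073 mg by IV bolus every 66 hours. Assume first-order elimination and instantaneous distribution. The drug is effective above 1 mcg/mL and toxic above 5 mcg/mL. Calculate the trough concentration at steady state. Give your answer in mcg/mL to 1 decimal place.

0.9 mcg/mL

Over one 66-h interval, 66/24 ≈ 2.75 half-lives elapse, leaving f ≈ 0.1487 of each dose.
Each bolus raises the concentration by D/Vd = 1073/207 ≈ 5.184 mcg/mL.
Steady-state trough Cmin,ss = C₀·f/(1−f) ≈ 5.184 × 0.1487/0.8513 ≈ 0.906 mcg/mL.
Trough 0.9 mcg/mL vs MEC 1 mcg/mL: subtherapeutic.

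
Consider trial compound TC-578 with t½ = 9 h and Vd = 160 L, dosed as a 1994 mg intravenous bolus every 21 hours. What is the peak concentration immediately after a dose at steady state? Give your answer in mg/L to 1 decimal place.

15.5 mg/L

τ/t½ = 21/9 ≈ 2.3333, so fraction remaining f = (1/2)^(21/9) ≈ 0.1984.
Accumulation ratio R = 1/(1 − f) ≈ 1/0.8016 ≈ 1.2475.
Single-dose peak C₀ = D/Vd = 1994/160 ≈ 12.463 mg/L.
Steady-state peak Cmax,ss = C₀·R ≈ 12.463 × 1.2475 ≈ 15.548 mg/L.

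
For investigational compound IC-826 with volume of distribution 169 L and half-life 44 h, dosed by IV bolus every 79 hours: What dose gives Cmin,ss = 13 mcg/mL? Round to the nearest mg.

τ/t½ = 79/44 ≈ 1.7955, so f = (1/2)^(79/44) ≈ 0.288081.
Cmin,ss = (D/Vd)·f/(1−f), so D = Cmin,ss·Vd·(1−f)/f.
D = 13 × 169 × (1−f)/f ≈ 13 × 169 × 2.47125 ≈ 5429.34 mg.

5429 mg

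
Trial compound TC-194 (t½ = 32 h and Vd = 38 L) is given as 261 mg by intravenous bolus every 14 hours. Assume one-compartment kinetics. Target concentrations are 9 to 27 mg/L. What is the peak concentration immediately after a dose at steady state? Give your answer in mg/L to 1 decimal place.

Over one 14-h interval, 14/32 ≈ 0.4375 half-lives elapse, leaving f ≈ 0.7384 of each dose.
At steady state, accumulation factor R = 1/(1 − e^(−kτ)) ≈ 3.8226.
Each bolus raises the concentration by D/Vd = 261/38 ≈ 6.868 mg/L.
Cmax,ss = C₀/(1 − f) ≈ 6.868/0.2616 ≈ 26.254 mg/L.
Peak 26.3 mg/L vs MTC 27 mg/L: below toxic threshold.

26.3 mg/L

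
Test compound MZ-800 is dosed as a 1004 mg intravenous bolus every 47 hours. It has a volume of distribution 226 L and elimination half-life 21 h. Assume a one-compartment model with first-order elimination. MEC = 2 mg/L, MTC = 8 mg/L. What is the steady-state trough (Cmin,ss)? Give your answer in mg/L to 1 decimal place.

τ/t½ = 47/21 ≈ 2.2381, so fraction remaining f = (1/2)^(47/21) ≈ 0.2120.
At steady state, accumulation factor R = 1/(1 − e^(−kτ)) ≈ 1.2690.
Each bolus raises the concentration by D/Vd = 1004/226 ≈ 4.442 mg/L.
Steady-state peak Cmax,ss = C₀·R ≈ 4.442 × 1.2690 ≈ 5.637 mg/L.
One interval later, Cmin,ss = Cmax,ss·e^(−kτ) ≈ 5.637 × 0.2120 ≈ 1.195 mg/L.
Trough 1.2 mg/L vs MEC 2 mg/L: subtherapeutic.

1.2 mg/L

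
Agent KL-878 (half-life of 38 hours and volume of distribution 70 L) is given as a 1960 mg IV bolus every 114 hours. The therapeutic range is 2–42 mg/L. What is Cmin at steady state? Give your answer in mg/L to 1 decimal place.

τ = 114 h = 3 half-lives, so f = (1/2)^3 = 0.125.
Accumulation ratio R = 1/(1 − f) = 1/0.875 = 8/7.
Single-dose peak C₀ = D/Vd = 1960/70 = 28 mg/L.
Steady-state peak Cmax,ss = C₀·R = 28 × 8/7 ≈ 32.000 mg/L.
Steady-state trough Cmin,ss = Cmax,ss·f ≈ 32.000 × 0.125 ≈ 4.000 mg/L.
Trough 4.0 mg/L vs MEC 2 mg/L: adequate.

4.0 mg/L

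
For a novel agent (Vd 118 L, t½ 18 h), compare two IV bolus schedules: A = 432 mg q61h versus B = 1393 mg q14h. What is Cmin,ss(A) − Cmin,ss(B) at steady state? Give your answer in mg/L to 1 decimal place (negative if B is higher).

-16.1 mg/L

Regimen A: f = (1/2)^(61/18) ≈ 0.0955; Cmin,ss = (432/118)·f/(1−f) ≈ 0.387 mg/L.
Regimen B: f = (1/2)^(14/18) ≈ 0.5833; Cmin,ss = (1393/118)·f/(1−f) ≈ 16.525 mg/L.
Difference ≈ 0.387 − 16.525 ≈ -16.138 mg/L.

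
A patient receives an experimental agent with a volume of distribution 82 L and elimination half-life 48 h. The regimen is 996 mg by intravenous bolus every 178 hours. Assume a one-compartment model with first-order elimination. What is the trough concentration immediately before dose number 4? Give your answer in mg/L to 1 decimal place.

1.0 mg/L

f = (1/2)^(τ/t½) = (1/2)^(178/48) ≈ 0.0765.
C₀ = D/Vd = 996/82 ≈ 12.146 mg/L.
Before the 4th dose, 3 doses have been given. Superposition: Cmin = C₀·(f + f² + … + f^3).
≈ 12.146 × (0.0765 + 0.0059 + 0.0004) ≈ 12.146 × 0.0828 ≈ 1.006 mg/L.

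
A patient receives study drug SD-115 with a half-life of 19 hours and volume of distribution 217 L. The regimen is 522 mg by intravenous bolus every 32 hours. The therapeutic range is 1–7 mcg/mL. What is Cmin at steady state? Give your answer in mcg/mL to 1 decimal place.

Over one 32-h interval, 32/19 ≈ 1.6842 half-lives elapse, leaving f ≈ 0.3112 of each dose.
At steady state, accumulation factor R = 1/(1 − e^(−kτ)) ≈ 1.4518.
Each bolus raises the concentration by D/Vd = 522/217 ≈ 2.406 mcg/mL.
Cmax,ss = C₀/(1 − f) ≈ 2.406/0.6888 ≈ 3.493 mcg/mL.
Steady-state trough Cmin,ss = Cmax,ss·f ≈ 3.493 × 0.3112 ≈ 1.087 mcg/mL.
Trough 1.1 mcg/mL vs MEC 1 mcg/mL: adequate.

1.1 mcg/mL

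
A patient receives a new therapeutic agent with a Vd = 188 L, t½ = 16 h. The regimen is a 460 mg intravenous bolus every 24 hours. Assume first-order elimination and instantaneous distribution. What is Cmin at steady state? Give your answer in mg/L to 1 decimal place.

1.3 mg/L

k = ln2/t½ = ln2/16 ≈ 0.043322 h⁻¹; fraction remaining f = e^(−kτ) = e^(−0.043322×24) ≈ 0.3536.
At steady state, accumulation factor R = 1/(1 − e^(−kτ)) ≈ 1.5470.
Single-dose peak C₀ = D/Vd = 460/188 ≈ 2.447 mg/L.
Steady-state peak Cmax,ss = C₀·R ≈ 2.447 × 1.5470 ≈ 3.786 mg/L.
Steady-state trough Cmin,ss = Cmax,ss·f ≈ 3.786 × 0.3536 ≈ 1.339 mg/L.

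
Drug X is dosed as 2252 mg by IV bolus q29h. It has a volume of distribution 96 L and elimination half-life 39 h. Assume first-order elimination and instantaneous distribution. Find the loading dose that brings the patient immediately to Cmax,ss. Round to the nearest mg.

5592 mg

f = (1/2)^(29/39) ≈ 0.597251; accumulation ratio R = 1/(1−f) ≈ 2.48294.
Loading dose to hit Cmax,ss on first dose: D_load = D_maint·R ≈ 2252 × 2.48294 ≈ 5591.58 mg.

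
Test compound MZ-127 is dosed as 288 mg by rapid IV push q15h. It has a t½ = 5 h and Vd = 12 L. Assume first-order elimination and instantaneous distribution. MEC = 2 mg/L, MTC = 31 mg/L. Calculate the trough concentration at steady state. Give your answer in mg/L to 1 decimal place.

τ = 15 h = 3 half-lives, so f = (1/2)^3 = 0.125.
Accumulation ratio R = 1/(1 − f) = 1/0.875 = 8/7.
Single-dose peak C₀ = D/Vd = 288/12 = 24 mg/L.
Steady-state peak Cmax,ss = C₀·R = 24 × 8/7 ≈ 27.429 mg/L.
Steady-state trough Cmin,ss = Cmax,ss·f ≈ 27.429 × 0.125 ≈ 3.429 mg/L.
Trough 3.4 mg/L vs MEC 2 mg/L: adequate.

3.4 mg/L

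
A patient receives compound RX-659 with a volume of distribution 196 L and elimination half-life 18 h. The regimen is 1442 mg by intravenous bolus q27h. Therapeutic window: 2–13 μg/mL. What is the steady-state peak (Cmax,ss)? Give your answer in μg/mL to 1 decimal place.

11.4 μg/mL

τ/t½ = 27/18 ≈ 1.5, so fraction remaining f = (1/2)^(27/18) ≈ 0.3536.
At steady state, accumulation factor R = 1/(1 − e^(−kτ)) ≈ 1.5470.
Each bolus raises the concentration by D/Vd = 1442/196 ≈ 7.357 μg/mL.
Steady-state peak Cmax,ss = C₀·R ≈ 7.357 × 1.5470 ≈ 11.381 μg/mL.
Peak 11.4 μg/mL vs MTC 13 μg/mL: below toxic threshold.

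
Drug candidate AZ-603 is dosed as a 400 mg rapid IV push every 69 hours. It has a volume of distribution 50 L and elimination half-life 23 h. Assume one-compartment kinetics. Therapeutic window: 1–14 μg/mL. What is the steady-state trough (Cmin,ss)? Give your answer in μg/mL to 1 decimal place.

1.1 μg/mL

τ = 69 h = 3 half-lives, so f = (1/2)^3 = 0.125.
At steady state, R = 1/(1 − 0.125) = 8/7.
Single-dose peak C₀ = D/Vd = 400/50 = 8 μg/mL.
Steady-state peak Cmax,ss = C₀·R = 8 × 8/7 ≈ 9.143 μg/mL.
Steady-state trough Cmin,ss = Cmax,ss·f ≈ 9.143 × 0.125 ≈ 1.143 μg/mL.
Trough 1.1 μg/mL vs MEC 1 μg/mL: adequate.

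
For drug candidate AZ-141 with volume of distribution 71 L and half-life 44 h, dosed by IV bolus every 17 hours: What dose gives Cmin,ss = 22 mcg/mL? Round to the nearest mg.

τ/t½ = 17/44 ≈ 0.38636, so f = (1/2)^(17/44) ≈ 0.765056.
Cmin,ss = (D/Vd)·f/(1−f), so D = Cmin,ss·Vd·(1−f)/f.
D = 22 × 71 × (1−f)/f ≈ 22 × 71 × 0.30709 ≈ 479.67 mg.

480 mg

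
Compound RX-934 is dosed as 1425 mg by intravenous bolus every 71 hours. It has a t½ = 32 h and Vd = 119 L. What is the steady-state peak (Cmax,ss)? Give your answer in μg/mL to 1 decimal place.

15.3 μg/mL

τ/t½ = 71/32 ≈ 2.2188, so fraction remaining f = (1/2)^(71/32) ≈ 0.2148.
At steady state, accumulation factor R = 1/(1 − e^(−kτ)) ≈ 1.2736.
Each bolus raises the concentration by D/Vd = 1425/119 ≈ 11.975 μg/mL.
Cmax,ss = C₀/(1 − f) ≈ 11.975/0.7852 ≈ 15.251 μg/mL.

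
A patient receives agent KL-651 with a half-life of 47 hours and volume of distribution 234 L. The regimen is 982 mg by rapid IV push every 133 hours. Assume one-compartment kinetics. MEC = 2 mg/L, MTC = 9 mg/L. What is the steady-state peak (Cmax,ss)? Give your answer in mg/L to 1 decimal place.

τ/t½ = 133/47 ≈ 2.8298, so fraction remaining f = (1/2)^(133/47) ≈ 0.1407.
At steady state, accumulation factor R = 1/(1 − e^(−kτ)) ≈ 1.1637.
Each bolus raises the concentration by D/Vd = 982/234 ≈ 4.197 mg/L.
Steady-state peak Cmax,ss = C₀·R ≈ 4.197 × 1.1637 ≈ 4.884 mg/L.
Peak 4.9 mg/L vs MTC 9 mg/L: below toxic threshold.

4.9 mg/L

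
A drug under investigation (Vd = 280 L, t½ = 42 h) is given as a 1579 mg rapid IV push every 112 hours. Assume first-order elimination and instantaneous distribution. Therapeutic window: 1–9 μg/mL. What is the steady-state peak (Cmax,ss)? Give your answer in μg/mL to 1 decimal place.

k = ln2/t½ = ln2/42 ≈ 0.016504 h⁻¹; fraction remaining f = e^(−kτ) = e^(−0.016504×112) ≈ 0.1575.
Accumulation ratio R = 1/(1 − f) ≈ 1/0.8425 ≈ 1.1869.
Single-dose peak C₀ = D/Vd = 1579/280 ≈ 5.639 μg/mL.
Steady-state peak Cmax,ss = C₀·R ≈ 5.639 × 1.1869 ≈ 6.693 μg/mL.
Peak 6.7 μg/mL vs MTC 9 μg/mL: below toxic threshold.

6.7 μg/mL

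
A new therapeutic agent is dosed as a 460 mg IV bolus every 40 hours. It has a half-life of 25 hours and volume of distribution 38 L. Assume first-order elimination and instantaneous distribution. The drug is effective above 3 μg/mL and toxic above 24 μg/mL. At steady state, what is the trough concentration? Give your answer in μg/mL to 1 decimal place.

Over one 40-h interval, 40/25 ≈ 1.6 half-lives elapse, leaving f ≈ 0.3299 of each dose.
Accumulation ratio R = 1/(1 − f) ≈ 1/0.6701 ≈ 1.4923.
Each bolus raises the concentration by D/Vd = 460/38 ≈ 12.105 μg/mL.
Steady-state peak Cmax,ss = C₀·R ≈ 12.105 × 1.4923 ≈ 18.064 μg/mL.
Steady-state trough Cmin,ss = Cmax,ss·f ≈ 18.064 × 0.3299 ≈ 5.959 μg/mL.
Trough 6.0 μg/mL vs MEC 3 μg/mL: adequate.

6.0 μg/mL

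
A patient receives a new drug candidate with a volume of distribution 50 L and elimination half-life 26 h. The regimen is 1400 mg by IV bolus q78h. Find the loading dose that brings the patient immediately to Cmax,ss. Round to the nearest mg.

1600 mg

f = (1/2)^(78/26) ≈ 0.125000; accumulation ratio R = 1/(1−f) ≈ 1.14286.
Loading dose to hit Cmax,ss on first dose: D_load = D_maint·R ≈ 1400 × 1.14286 ≈ 1600.00 mg.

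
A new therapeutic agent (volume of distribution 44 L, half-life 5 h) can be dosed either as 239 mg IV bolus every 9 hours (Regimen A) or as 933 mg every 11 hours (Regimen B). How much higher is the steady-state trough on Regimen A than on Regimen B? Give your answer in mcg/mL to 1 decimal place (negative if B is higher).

-3.7 mcg/mL

Regimen A: f = (1/2)^(9/5) ≈ 0.2872; Cmin,ss = (239/44)·f/(1−f) ≈ 2.189 mcg/mL.
Regimen B: f = (1/2)^(11/5) ≈ 0.2176; Cmin,ss = (933/44)·f/(1−f) ≈ 5.897 mcg/mL.
Difference ≈ 2.189 − 5.897 ≈ -3.708 mcg/mL.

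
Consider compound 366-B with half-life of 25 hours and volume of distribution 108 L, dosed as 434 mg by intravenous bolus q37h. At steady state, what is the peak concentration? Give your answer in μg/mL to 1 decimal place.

6.3 μg/mL

Over one 37-h interval, 37/25 ≈ 1.48 half-lives elapse, leaving f ≈ 0.3585 of each dose.
Accumulation ratio R = 1/(1 − f) ≈ 1/0.6415 ≈ 1.5588.
Each bolus raises the concentration by D/Vd = 434/108 ≈ 4.019 μg/mL.
Cmax,ss = C₀/(1 − f) ≈ 4.019/0.6415 ≈ 6.265 μg/mL.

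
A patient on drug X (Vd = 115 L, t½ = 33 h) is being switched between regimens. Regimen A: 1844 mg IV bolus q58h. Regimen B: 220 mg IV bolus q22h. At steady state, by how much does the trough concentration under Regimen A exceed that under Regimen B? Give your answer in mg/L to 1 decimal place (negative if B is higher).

Regimen A: f = (1/2)^(58/33) ≈ 0.2957; Cmin,ss = (1844/115)·f/(1−f) ≈ 6.732 mg/L.
Regimen B: f = (1/2)^(22/33) ≈ 0.6300; Cmin,ss = (220/115)·f/(1−f) ≈ 3.257 mg/L.
Difference ≈ 6.732 − 3.257 ≈ 3.475 mg/L.

3.5 mg/L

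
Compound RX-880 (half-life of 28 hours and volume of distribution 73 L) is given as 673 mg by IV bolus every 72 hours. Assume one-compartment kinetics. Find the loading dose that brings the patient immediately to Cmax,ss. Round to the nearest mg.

f = (1/2)^(72/28) ≈ 0.168238; accumulation ratio R = 1/(1−f) ≈ 1.20227.
Loading dose to hit Cmax,ss on first dose: D_load = D_maint·R ≈ 673 × 1.20227 ≈ 809.13 mg.

809 mg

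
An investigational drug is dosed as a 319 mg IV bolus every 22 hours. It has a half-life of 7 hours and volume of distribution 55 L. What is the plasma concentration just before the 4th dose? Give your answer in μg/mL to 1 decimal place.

f = (1/2)^(τ/t½) = (1/2)^(22/7) ≈ 0.1132.
C₀ = D/Vd = 319/55 ≈ 5.800 μg/mL.
Before the 4th dose, 3 doses have been given. Superposition: Cmin = C₀·(f + f² + … + f^3).
≈ 5.800 × (0.1132 + 0.0128 + 0.0015) ≈ 5.800 × 0.1275 ≈ 0.739 μg/mL.

0.7 μg/mL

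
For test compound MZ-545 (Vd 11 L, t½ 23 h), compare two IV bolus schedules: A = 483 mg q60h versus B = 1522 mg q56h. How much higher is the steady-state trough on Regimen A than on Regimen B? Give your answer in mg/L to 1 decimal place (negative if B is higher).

Regimen A: f = (1/2)^(60/23) ≈ 0.1639; Cmin,ss = (483/11)·f/(1−f) ≈ 8.607 mg/L.
Regimen B: f = (1/2)^(56/23) ≈ 0.1850; Cmin,ss = (1522/11)·f/(1−f) ≈ 31.408 mg/L.
Difference ≈ 8.607 − 31.408 ≈ -22.801 mg/L.

-22.8 mg/L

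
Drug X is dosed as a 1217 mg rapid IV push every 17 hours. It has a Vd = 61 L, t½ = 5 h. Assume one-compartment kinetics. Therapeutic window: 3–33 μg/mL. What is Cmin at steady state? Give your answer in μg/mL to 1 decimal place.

k = ln2/t½ = ln2/5 ≈ 0.138629 h⁻¹; fraction remaining f = e^(−kτ) = e^(−0.138629×17) ≈ 0.0947.
Single-dose peak C₀ = D/Vd = 1217/61 ≈ 19.951 μg/mL.
Steady-state trough Cmin,ss = C₀·f/(1−f) ≈ 19.951 × 0.0947/0.9053 ≈ 2.087 μg/mL.
Trough 2.1 μg/mL vs MEC 3 μg/mL: subtherapeutic.

2.1 μg/mL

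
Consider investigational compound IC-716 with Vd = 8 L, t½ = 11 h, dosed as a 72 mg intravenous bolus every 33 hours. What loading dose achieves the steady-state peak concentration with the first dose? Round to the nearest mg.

82 mg

f = (1/2)^(33/11) ≈ 0.125000; accumulation ratio R = 1/(1−f) ≈ 1.14286.
Loading dose to hit Cmax,ss on first dose: D_load = D_maint·R ≈ 72 × 1.14286 ≈ 82.29 mg.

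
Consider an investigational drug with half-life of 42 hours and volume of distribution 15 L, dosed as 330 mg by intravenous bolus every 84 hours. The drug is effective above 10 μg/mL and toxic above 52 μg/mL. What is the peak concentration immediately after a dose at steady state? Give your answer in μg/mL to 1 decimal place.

The dosing interval is 2 half-lives, so f = 2^(−2) = 0.25.
At steady state, R = 1/(1 − 0.25) = 4/3.
Single-dose peak C₀ = D/Vd = 330/15 = 22 μg/mL.
Steady-state peak Cmax,ss = C₀·R = 22 × 4/3 ≈ 29.333 μg/mL.
Peak 29.3 μg/mL vs MTC 52 μg/mL: below toxic threshold.

29.3 μg/mL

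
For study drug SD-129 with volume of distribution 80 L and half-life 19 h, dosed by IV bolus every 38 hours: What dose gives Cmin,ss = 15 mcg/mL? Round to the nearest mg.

τ/t½ = 38/19 ≈ 2, so f = (1/2)^(38/19) ≈ 0.250000.
Cmin,ss = (D/Vd)·f/(1−f), so D = Cmin,ss·Vd·(1−f)/f.
D = 15 × 80 × (1−f)/f ≈ 15 × 80 × 3.00000 ≈ 3600.00 mg.

3600 mg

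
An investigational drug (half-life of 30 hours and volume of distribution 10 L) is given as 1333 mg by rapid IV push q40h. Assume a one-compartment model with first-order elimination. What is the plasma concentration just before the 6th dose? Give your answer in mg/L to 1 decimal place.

86.8 mg/L

f = (1/2)^(τ/t½) = (1/2)^(40/30) ≈ 0.3969.
C₀ = D/Vd = 1333/10 ≈ 133.300 mg/L.
Before the 6th dose, 5 doses have been given. Superposition: Cmin = C₀·(f + f² + … + f^5).
≈ 133.300 × (0.3969 + 0.1575 + 0.0625 + 0.0248 + 0.0098) ≈ 133.300 × 0.6515 ≈ 86.845 mg/L.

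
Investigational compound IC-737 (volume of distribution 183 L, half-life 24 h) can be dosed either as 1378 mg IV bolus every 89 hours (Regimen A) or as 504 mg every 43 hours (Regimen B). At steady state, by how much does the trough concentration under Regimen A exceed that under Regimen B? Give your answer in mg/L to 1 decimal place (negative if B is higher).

-0.5 mg/L

Regimen A: f = (1/2)^(89/24) ≈ 0.0765; Cmin,ss = (1378/183)·f/(1−f) ≈ 0.624 mg/L.
Regimen B: f = (1/2)^(43/24) ≈ 0.2888; Cmin,ss = (504/183)·f/(1−f) ≈ 1.118 mg/L.
Difference ≈ 0.624 − 1.118 ≈ -0.494 mg/L.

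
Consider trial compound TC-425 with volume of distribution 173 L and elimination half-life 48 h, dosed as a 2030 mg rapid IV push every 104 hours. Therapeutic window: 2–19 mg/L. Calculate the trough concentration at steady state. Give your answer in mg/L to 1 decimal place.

3.4 mg/L

Over one 104-h interval, 104/48 ≈ 2.1667 half-lives elapse, leaving f ≈ 0.2227 of each dose.
Accumulation ratio R = 1/(1 − f) ≈ 1/0.7773 ≈ 1.2865.
Each bolus raises the concentration by D/Vd = 2030/173 ≈ 11.734 mg/L.
Steady-state peak Cmax,ss = C₀·R ≈ 11.734 × 1.2865 ≈ 15.096 mg/L.
Steady-state trough Cmin,ss = Cmax,ss·f ≈ 15.096 × 0.2227 ≈ 3.362 mg/L.
Trough 3.4 mg/L vs MEC 2 mg/L: adequate.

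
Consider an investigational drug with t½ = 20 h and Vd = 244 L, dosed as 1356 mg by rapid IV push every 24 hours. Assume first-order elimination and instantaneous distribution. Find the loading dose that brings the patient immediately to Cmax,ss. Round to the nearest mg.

f = (1/2)^(24/20) ≈ 0.435275; accumulation ratio R = 1/(1−f) ≈ 1.77077.
Loading dose to hit Cmax,ss on first dose: D_load = D_maint·R ≈ 1356 × 1.77077 ≈ 2401.16 mg.

2401 mg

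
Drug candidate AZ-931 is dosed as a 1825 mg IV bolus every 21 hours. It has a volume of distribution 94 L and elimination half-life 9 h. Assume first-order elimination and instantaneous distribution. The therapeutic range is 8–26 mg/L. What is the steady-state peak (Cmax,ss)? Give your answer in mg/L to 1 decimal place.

Over one 21-h interval, 21/9 ≈ 2.3333 half-lives elapse, leaving f ≈ 0.1984 of each dose.
At steady state, accumulation factor R = 1/(1 − e^(−kτ)) ≈ 1.2475.
Each bolus raises the concentration by D/Vd = 1825/94 ≈ 19.415 mg/L.
Steady-state peak Cmax,ss = C₀·R ≈ 19.415 × 1.2475 ≈ 24.220 mg/L.
Peak 24.2 mg/L vs MTC 26 mg/L: below toxic threshold.

24.2 mg/L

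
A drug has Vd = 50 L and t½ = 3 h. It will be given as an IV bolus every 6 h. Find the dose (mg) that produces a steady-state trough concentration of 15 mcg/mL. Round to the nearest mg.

τ/t½ = 6/3 ≈ 2, so f = (1/2)^(6/3) ≈ 0.250000.
Cmin,ss = (D/Vd)·f/(1−f), so D = Cmin,ss·Vd·(1−f)/f.
D = 15 × 50 × (1−f)/f ≈ 15 × 50 × 3.00000 ≈ 2250.00 mg.

2250 mg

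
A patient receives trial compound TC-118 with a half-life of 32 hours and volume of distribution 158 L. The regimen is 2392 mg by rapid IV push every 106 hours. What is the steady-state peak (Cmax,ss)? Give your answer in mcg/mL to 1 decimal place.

16.8 mcg/mL

Over one 106-h interval, 106/32 ≈ 3.3125 half-lives elapse, leaving f ≈ 0.1007 of each dose.
At steady state, accumulation factor R = 1/(1 − e^(−kτ)) ≈ 1.1120.
Single-dose peak C₀ = D/Vd = 2392/158 ≈ 15.139 mcg/mL.
Steady-state peak Cmax,ss = C₀·R ≈ 15.139 × 1.1120 ≈ 16.835 mcg/mL.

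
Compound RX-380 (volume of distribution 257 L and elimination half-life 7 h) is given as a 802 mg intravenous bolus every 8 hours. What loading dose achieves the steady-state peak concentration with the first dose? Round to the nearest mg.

1466 mg

f = (1/2)^(8/7) ≈ 0.452862; accumulation ratio R = 1/(1−f) ≈ 1.82769.
Loading dose to hit Cmax,ss on first dose: D_load = D_maint·R ≈ 802 × 1.82769 ≈ 1465.81 mg.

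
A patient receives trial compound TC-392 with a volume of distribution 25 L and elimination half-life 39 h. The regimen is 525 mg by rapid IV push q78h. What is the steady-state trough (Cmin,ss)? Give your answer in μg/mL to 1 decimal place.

7.0 μg/mL

The dosing interval is 2 half-lives, so f = 2^(−2) = 0.25.
At steady state, R = 1/(1 − 0.25) = 4/3.
Single-dose peak C₀ = D/Vd = 525/25 = 21 μg/mL.
Steady-state peak Cmax,ss = C₀·R = 21 × 4/3 ≈ 28.000 μg/mL.
Steady-state trough Cmin,ss = Cmax,ss·f ≈ 28.000 × 0.25 ≈ 7.000 μg/mL.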